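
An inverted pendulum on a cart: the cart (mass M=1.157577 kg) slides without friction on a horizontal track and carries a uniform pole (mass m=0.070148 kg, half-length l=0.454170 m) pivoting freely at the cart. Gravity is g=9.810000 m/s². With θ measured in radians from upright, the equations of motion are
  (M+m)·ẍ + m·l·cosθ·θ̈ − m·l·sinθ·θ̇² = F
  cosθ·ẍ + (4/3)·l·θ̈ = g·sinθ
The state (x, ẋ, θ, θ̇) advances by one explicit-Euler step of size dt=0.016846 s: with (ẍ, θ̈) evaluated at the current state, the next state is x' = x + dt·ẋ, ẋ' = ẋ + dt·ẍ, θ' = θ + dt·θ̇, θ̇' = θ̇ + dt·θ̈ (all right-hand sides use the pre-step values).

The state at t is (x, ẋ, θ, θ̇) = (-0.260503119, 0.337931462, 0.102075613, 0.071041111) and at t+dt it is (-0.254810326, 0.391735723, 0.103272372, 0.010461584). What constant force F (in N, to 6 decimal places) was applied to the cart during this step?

F = 3.807230 N

ẍ = (ẋ'−ẋ)/dt = (0.391735723−0.337931462)/0.016846 = 3.193889
θ̈ = (θ̇'−θ̇)/dt = (0.010461584−0.071041111)/0.016846 = -3.596078
sinθ=0.101898, cosθ=0.994795
F = (M+m)·ẍ + m·l·cosθ·θ̈ − m·l·sinθ·θ̇² = 3.921218 + -0.113972 − 0.000016 = 3.807230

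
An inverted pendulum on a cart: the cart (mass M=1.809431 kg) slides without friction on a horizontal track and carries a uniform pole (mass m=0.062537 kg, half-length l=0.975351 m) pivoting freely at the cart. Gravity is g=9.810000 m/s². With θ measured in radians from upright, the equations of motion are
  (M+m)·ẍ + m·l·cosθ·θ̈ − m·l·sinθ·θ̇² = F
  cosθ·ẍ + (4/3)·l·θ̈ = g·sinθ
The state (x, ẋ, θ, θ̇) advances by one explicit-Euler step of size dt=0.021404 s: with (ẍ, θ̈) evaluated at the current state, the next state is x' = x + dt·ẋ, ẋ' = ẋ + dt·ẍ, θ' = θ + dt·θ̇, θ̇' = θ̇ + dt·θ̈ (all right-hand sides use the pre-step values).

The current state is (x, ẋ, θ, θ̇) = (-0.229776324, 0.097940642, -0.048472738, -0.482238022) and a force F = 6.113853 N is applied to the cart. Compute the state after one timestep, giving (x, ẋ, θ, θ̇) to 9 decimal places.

sinθ=-0.048453758, cosθ=0.998825427
temp = (F + m·l·θ̇²·sinθ)/(M+m) = (6.113853 + -0.000687303)/1.871968 = 3.265635789
θ̈ = (g·sinθ − cosθ·temp)/(l·(4/3 − m·cos²θ/(M+m))) = -2.947355507
ẍ = temp − m·l·θ̈·cosθ/(M+m) = 3.361558550
Euler: x'=-0.229776324+0.021404·0.097940642=-0.227680002, ẋ'=0.097940642+0.021404·3.361558550=0.169891441
       θ'=-0.048472738+0.021404·-0.482238022=-0.058794561, θ̇'=-0.482238022+0.021404·-2.947355507=-0.545323219

(-0.227680002, 0.169891441, -0.058794561, -0.545323219)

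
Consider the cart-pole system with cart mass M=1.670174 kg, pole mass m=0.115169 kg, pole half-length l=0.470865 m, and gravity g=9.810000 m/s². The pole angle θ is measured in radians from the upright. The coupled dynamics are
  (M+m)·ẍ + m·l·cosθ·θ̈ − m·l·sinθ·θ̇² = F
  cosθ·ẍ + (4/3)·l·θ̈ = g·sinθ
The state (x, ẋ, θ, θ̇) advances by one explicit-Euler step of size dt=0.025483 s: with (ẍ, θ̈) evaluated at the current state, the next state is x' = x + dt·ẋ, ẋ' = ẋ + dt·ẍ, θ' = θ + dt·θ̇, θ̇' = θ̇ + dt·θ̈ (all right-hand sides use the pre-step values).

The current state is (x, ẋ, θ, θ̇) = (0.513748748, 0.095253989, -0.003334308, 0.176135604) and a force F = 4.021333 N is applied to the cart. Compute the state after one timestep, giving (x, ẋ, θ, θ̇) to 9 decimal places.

(0.516176105, 0.155612708, 0.001154156, 0.078668306)

sinθ=-0.003334302, cosθ=0.999994441
temp = (F + m·l·θ̇²·sinθ)/(M+m) = (4.021333 + -0.000005610)/1.785343 = 2.252411660
θ̈ = (g·sinθ − cosθ·temp)/(l·(4/3 − m·cos²θ/(M+m))) = -3.824796857
ẍ = temp − m·l·θ̈·cosθ/(M+m) = 2.368587628
Euler: x'=0.513748748+0.025483·0.095253989=0.516176105, ẋ'=0.095253989+0.025483·2.368587628=0.155612708
       θ'=-0.003334308+0.025483·0.176135604=0.001154156, θ̇'=0.176135604+0.025483·-3.824796857=0.078668306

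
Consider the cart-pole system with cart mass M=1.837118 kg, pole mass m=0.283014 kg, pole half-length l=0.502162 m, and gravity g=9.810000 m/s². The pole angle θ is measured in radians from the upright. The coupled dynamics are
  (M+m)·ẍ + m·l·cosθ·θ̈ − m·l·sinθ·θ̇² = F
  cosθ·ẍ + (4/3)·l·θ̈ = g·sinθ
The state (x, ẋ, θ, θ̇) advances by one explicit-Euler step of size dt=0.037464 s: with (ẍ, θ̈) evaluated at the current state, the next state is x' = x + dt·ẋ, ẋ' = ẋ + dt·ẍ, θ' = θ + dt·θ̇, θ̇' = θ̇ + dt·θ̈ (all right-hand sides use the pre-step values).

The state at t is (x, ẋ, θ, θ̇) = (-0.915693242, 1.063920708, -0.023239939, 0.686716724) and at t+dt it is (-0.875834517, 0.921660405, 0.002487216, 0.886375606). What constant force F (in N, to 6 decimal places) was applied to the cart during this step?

ẍ = (ẋ'−ẋ)/dt = (0.921660405−1.063920708)/0.037464 = -3.797253
θ̈ = (θ̇'−θ̇)/dt = (0.886375606−0.686716724)/0.037464 = 5.329353
sinθ=-0.023238, cosθ=0.999730
F = (M+m)·ẍ + m·l·cosθ·θ̈ − m·l·sinθ·θ̇² = -8.050679 + 0.757197 − -0.001557 = -7.291924

F = -7.291924 N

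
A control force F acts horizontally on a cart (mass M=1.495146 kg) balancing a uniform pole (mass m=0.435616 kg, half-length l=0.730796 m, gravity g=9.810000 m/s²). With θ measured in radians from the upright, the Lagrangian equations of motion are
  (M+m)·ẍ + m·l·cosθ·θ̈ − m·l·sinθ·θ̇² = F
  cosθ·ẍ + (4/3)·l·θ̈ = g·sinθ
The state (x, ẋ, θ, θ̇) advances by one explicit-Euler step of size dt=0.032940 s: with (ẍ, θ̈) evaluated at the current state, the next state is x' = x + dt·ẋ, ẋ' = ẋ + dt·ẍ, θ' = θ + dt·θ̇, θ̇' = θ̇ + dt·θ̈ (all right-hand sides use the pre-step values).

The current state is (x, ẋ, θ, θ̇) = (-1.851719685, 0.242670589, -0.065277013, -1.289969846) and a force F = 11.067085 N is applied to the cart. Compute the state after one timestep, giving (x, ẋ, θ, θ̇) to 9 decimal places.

(-1.843726116, 0.473313593, -0.107768620, -1.547802242)

sinθ=-0.065230664, cosθ=0.997870212
temp = (F + m·l·θ̇²·sinθ)/(M+m) = (11.067085 + -0.034555000)/1.930762 = 5.714080762
θ̈ = (g·sinθ − cosθ·temp)/(l·(4/3 − m·cos²θ/(M+m))) = -7.827334433
ẍ = temp − m·l·θ̈·cosθ/(M+m) = 7.001912696
Euler: x'=-1.851719685+0.032940·0.242670589=-1.843726116, ẋ'=0.242670589+0.032940·7.001912696=0.473313593
       θ'=-0.065277013+0.032940·-1.289969846=-0.107768620, θ̇'=-1.289969846+0.032940·-7.827334433=-1.547802242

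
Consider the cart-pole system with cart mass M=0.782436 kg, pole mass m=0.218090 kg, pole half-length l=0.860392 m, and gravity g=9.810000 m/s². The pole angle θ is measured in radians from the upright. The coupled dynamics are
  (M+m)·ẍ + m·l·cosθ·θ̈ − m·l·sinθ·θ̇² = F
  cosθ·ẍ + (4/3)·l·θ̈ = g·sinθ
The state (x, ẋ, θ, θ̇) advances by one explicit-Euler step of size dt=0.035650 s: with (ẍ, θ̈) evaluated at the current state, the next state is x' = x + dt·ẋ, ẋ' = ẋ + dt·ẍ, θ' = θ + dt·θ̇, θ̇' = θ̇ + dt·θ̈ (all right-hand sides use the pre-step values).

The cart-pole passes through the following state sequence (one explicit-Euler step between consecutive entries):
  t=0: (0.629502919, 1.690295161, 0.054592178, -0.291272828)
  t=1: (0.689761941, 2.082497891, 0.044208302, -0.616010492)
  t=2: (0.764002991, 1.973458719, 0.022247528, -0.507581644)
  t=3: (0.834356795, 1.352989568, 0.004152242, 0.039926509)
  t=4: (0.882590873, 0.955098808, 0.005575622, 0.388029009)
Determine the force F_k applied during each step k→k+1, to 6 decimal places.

step 0→1:
  ẍ = (ẋ'−ẋ)/dt = (2.082497891−1.690295161)/0.035650 = 11.001479
  θ̈ = (θ̇'−θ̇)/dt = (-0.616010492−-0.291272828)/0.035650 = -9.109051
  sinθ=0.054565, cosθ=0.998510
  F = (M+m)·ẍ + m·l·cosθ·θ̈ − m·l·sinθ·θ̇² = 11.007266 + -1.706702 − 0.000869 = 9.299695
step 1→2:
  ẍ = (ẋ'−ẋ)/dt = (1.973458719−2.082497891)/0.035650 = -3.058602
  θ̈ = (θ̇'−θ̇)/dt = (-0.507581644−-0.616010492)/0.035650 = 3.041482
  sinθ=0.044194, cosθ=0.999023
  F = (M+m)·ẍ + m·l·cosθ·θ̈ − m·l·sinθ·θ̇² = -3.060211 + 0.570155 − 0.003147 = -2.493203
step 2→3:
  ẍ = (ẋ'−ẋ)/dt = (1.352989568−1.973458719)/0.035650 = -17.404464
  θ̈ = (θ̇'−θ̇)/dt = (0.039926509−-0.507581644)/0.035650 = 15.357872
  sinθ=0.022246, cosθ=0.999753
  F = (M+m)·ẍ + m·l·cosθ·θ̈ − m·l·sinθ·θ̇² = -17.413619 + 2.881082 − 0.001075 = -14.533612
step 3→4:
  ẍ = (ẋ'−ẋ)/dt = (0.955098808−1.352989568)/0.035650 = -11.161031
  θ̈ = (θ̇'−θ̇)/dt = (0.388029009−0.039926509)/0.035650 = 9.764446
  sinθ=0.004152, cosθ=0.999991
  F = (M+m)·ẍ + m·l·cosθ·θ̈ − m·l·sinθ·θ̇² = -11.166902 + 1.832213 − 0.000001 = -9.334690

F_0 = 9.299695 N
F_1 = -2.493203 N
F_2 = -14.533612 N
F_3 = -9.334690 N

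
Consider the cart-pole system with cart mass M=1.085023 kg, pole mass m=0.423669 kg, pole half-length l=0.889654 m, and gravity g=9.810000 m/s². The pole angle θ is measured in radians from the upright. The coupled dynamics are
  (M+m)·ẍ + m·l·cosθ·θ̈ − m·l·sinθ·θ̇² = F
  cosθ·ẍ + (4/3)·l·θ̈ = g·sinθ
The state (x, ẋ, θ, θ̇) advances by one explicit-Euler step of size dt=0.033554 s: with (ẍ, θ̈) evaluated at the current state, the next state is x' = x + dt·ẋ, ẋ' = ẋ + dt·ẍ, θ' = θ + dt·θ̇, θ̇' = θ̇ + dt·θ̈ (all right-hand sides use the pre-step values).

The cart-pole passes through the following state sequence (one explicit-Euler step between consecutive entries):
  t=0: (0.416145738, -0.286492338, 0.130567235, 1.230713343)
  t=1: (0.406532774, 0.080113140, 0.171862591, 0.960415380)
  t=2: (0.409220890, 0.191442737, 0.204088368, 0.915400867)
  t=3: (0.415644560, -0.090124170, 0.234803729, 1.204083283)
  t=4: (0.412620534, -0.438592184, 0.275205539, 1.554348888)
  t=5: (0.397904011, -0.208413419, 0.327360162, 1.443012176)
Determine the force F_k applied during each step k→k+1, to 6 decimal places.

step 0→1:
  ẍ = (ẋ'−ẋ)/dt = (0.080113140−-0.286492338)/0.033554 = 10.925835
  θ̈ = (θ̇'−θ̇)/dt = (0.960415380−1.230713343)/0.033554 = -8.055611
  sinθ=0.130197, cosθ=0.991488
  F = (M+m)·ẍ + m·l·cosθ·θ̈ − m·l·sinθ·θ̇² = 16.483720 + -3.010467 − 0.074329 = 13.398924
step 1→2:
  ẍ = (ẋ'−ẋ)/dt = (0.191442737−0.080113140)/0.033554 = 3.317923
  θ̈ = (θ̇'−θ̇)/dt = (0.915400867−0.960415380)/0.033554 = -1.341554
  sinθ=0.171018, cosθ=0.985268
  F = (M+m)·ẍ + m·l·cosθ·θ̈ − m·l·sinθ·θ̇² = 5.005724 + -0.498208 − 0.059458 = 4.448059
step 2→3:
  ẍ = (ẋ'−ẋ)/dt = (-0.090124170−0.191442737)/0.033554 = -8.391456
  θ̈ = (θ̇'−θ̇)/dt = (1.204083283−0.915400867)/0.033554 = 8.603517
  sinθ=0.202675, cosθ=0.979246
  F = (M+m)·ẍ + m·l·cosθ·θ̈ − m·l·sinθ·θ̇² = -12.660122 + 3.175526 − 0.064013 = -9.548609
step 3→4:
  ẍ = (ẋ'−ẋ)/dt = (-0.438592184−-0.090124170)/0.033554 = -10.385290
  θ̈ = (θ̇'−θ̇)/dt = (1.554348888−1.204083283)/0.033554 = 10.438863
  sinθ=0.232652, cosθ=0.972560
  F = (M+m)·ẍ + m·l·cosθ·θ̈ − m·l·sinθ·θ̇² = -15.668204 + 3.826638 − 0.127136 = -11.968701
step 4→5:
  ẍ = (ẋ'−ẋ)/dt = (-0.208413419−-0.438592184)/0.033554 = 6.859950
  θ̈ = (θ̇'−θ̇)/dt = (1.443012176−1.554348888)/0.033554 = -3.318135
  sinθ=0.271745, cosθ=0.962369
  F = (M+m)·ẍ + m·l·cosθ·θ̈ − m·l·sinθ·θ̇² = 10.349552 + -1.203604 − 0.247461 = 8.898487

F_0 = 13.398924 N
F_1 = 4.448059 N
F_2 = -9.548609 N
F_3 = -11.968701 N
F_4 = 8.898487 N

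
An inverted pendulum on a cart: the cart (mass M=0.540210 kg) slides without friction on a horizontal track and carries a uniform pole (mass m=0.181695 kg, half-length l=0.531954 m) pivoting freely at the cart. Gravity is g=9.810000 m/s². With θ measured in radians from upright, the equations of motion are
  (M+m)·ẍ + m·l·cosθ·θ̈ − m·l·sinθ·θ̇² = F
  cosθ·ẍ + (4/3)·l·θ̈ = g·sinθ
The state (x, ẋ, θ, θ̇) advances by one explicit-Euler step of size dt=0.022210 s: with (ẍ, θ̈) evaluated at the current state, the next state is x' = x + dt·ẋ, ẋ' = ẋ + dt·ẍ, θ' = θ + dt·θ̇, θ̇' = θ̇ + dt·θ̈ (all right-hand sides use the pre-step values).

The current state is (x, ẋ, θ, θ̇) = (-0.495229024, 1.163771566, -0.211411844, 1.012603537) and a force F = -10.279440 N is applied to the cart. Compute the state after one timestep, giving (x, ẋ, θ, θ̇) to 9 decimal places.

(-0.469381658, 0.787396037, -0.188921919, 1.466978855)

sinθ=-0.209840519, cosθ=0.977735627
temp = (F + m·l·θ̇²·sinθ)/(M+m) = (-10.279440 + -0.020796262)/0.721905 = -14.268132597
θ̈ = (g·sinθ − cosθ·temp)/(l·(4/3 − m·cos²θ/(M+m))) = 20.458141283
ẍ = temp − m·l·θ̈·cosθ/(M+m) = -16.946219215
Euler: x'=-0.495229024+0.022210·1.163771566=-0.469381658, ẋ'=1.163771566+0.022210·-16.946219215=0.787396037
       θ'=-0.211411844+0.022210·1.012603537=-0.188921919, θ̇'=1.012603537+0.022210·20.458141283=1.466978855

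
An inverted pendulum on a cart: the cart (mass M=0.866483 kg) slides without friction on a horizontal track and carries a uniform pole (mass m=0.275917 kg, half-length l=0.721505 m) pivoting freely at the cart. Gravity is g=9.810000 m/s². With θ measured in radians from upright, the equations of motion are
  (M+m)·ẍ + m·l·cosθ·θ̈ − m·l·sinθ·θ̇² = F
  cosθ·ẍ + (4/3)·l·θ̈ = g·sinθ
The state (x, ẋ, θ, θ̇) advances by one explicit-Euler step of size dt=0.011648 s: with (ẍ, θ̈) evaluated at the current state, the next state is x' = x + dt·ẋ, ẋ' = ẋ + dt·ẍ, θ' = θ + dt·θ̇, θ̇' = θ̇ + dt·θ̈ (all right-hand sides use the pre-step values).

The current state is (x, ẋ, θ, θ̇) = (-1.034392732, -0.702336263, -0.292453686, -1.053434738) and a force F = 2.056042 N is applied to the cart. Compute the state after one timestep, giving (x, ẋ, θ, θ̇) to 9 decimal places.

sinθ=-0.288302592, cosθ=0.957539355
temp = (F + m·l·θ̇²·sinθ)/(M+m) = (2.056042 + -0.063691521)/1.142400 = 1.744004271
θ̈ = (g·sinθ − cosθ·temp)/(l·(4/3 − m·cos²θ/(M+m))) = -5.607120344
ẍ = temp − m·l·θ̈·cosθ/(M+m) = 2.679616995
Euler: x'=-1.034392732+0.011648·-0.702336263=-1.042573545, ẋ'=-0.702336263+0.011648·2.679616995=-0.671124084
       θ'=-0.292453686+0.011648·-1.053434738=-0.304724094, θ̇'=-1.053434738+0.011648·-5.607120344=-1.118746476

(-1.042573545, -0.671124084, -0.304724094, -1.118746476)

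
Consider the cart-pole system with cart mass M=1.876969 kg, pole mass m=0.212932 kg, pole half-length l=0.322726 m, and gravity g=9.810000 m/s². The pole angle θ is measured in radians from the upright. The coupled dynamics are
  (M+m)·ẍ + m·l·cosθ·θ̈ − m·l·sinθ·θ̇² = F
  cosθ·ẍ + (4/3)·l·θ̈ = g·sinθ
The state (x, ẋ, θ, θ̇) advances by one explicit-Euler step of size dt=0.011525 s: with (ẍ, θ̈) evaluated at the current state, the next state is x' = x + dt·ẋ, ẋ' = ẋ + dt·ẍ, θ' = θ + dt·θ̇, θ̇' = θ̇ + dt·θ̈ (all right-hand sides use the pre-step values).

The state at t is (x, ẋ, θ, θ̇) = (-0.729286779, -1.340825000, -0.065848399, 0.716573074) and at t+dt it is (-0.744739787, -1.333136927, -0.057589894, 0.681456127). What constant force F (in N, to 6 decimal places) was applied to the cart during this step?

F = 1.187515 N

ẍ = (ẋ'−ẋ)/dt = (-1.333136927−-1.340825000)/0.011525 = 0.667078
θ̈ = (θ̇'−θ̇)/dt = (0.681456127−0.716573074)/0.011525 = -3.047024
sinθ=-0.065801, cosθ=0.997833
F = (M+m)·ẍ + m·l·cosθ·θ̈ − m·l·sinθ·θ̇² = 1.394127 + -0.208934 − -0.002322 = 1.187515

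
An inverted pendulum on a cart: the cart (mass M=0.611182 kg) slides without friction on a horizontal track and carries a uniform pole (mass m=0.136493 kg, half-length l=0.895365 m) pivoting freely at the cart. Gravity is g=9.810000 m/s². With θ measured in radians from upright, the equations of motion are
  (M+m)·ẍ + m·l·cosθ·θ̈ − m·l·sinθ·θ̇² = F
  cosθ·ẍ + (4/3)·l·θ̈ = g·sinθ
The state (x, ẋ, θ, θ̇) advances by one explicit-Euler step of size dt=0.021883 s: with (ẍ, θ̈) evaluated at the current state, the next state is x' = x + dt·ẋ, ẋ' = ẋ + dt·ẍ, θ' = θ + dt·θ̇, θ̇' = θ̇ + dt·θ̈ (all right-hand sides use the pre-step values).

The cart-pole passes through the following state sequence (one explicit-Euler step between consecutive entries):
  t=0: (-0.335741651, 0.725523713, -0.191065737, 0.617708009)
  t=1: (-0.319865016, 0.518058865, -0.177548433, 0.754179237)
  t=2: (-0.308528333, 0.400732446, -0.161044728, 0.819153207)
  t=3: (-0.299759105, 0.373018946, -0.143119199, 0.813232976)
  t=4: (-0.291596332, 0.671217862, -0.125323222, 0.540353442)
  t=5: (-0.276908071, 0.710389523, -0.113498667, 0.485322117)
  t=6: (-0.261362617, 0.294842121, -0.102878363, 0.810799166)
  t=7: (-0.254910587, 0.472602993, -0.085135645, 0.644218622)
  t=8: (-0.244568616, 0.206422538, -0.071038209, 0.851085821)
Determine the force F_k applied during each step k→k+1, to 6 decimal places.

F_0 = -6.331294 N
F_1 = -3.639248 N
F_2 = -0.966371 N
F_3 = 8.691688 N
F_4 = 1.037910 N
F_5 = -12.388708 N
F_6 = 5.156403 N
F_7 = -7.939140 N

step 0→1:
  ẍ = (ẋ'−ẋ)/dt = (0.518058865−0.725523713)/0.021883 = -9.480640
  θ̈ = (θ̇'−θ̇)/dt = (0.754179237−0.617708009)/0.021883 = 6.236404
  sinθ=-0.189905, cosθ=0.981802
  F = (M+m)·ẍ + m·l·cosθ·θ̈ − m·l·sinθ·θ̇² = -7.088438 + 0.748288 − -0.008856 = -6.331294
step 1→2:
  ẍ = (ẋ'−ẋ)/dt = (0.400732446−0.518058865)/0.021883 = -5.361533
  θ̈ = (θ̇'−θ̇)/dt = (0.819153207−0.754179237)/0.021883 = 2.969153
  sinθ=-0.176617, cosθ=0.984280
  F = (M+m)·ẍ + m·l·cosθ·θ̈ − m·l·sinθ·θ̇² = -4.008684 + 0.357159 − -0.012277 = -3.639248
step 2→3:
  ẍ = (ẋ'−ẋ)/dt = (0.373018946−0.400732446)/0.021883 = -1.266440
  θ̈ = (θ̇'−θ̇)/dt = (0.813232976−0.819153207)/0.021883 = -0.270540
  sinθ=-0.160350, cosθ=0.987060
  F = (M+m)·ẍ + m·l·cosθ·θ̈ − m·l·sinθ·θ̇² = -0.946885 + -0.032635 − -0.013149 = -0.966371
step 3→4:
  ẍ = (ẋ'−ẋ)/dt = (0.671217862−0.373018946)/0.021883 = 13.626967
  θ̈ = (θ̇'−θ̇)/dt = (0.540353442−0.813232976)/0.021883 = -12.469933
  sinθ=-0.142631, cosθ=0.989776
  F = (M+m)·ẍ + m·l·cosθ·θ̈ − m·l·sinθ·θ̇² = 10.188542 + -1.508382 − -0.011528 = 8.691688
step 4→5:
  ẍ = (ẋ'−ẋ)/dt = (0.710389523−0.671217862)/0.021883 = 1.790050
  θ̈ = (θ̇'−θ̇)/dt = (0.485322117−0.540353442)/0.021883 = -2.514798
  sinθ=-0.124995, cosθ=0.992157
  F = (M+m)·ẍ + m·l·cosθ·θ̈ − m·l·sinθ·θ̇² = 1.338376 + -0.304926 − -0.004460 = 1.037910
step 5→6:
  ẍ = (ẋ'−ẋ)/dt = (0.294842121−0.710389523)/0.021883 = -18.989508
  θ̈ = (θ̇'−θ̇)/dt = (0.810799166−0.485322117)/0.021883 = 14.873511
  sinθ=-0.113255, cosθ=0.993566
  F = (M+m)·ẍ + m·l·cosθ·θ̈ − m·l·sinθ·θ̇² = -14.197980 + 1.806012 − -0.003260 = -12.388708
step 6→7:
  ẍ = (ẋ'−ẋ)/dt = (0.472602993−0.294842121)/0.021883 = 8.123241
  θ̈ = (θ̇'−θ̇)/dt = (0.644218622−0.810799166)/0.021883 = -7.612327
  sinθ=-0.102697, cosθ=0.994713
  F = (M+m)·ẍ + m·l·cosθ·θ̈ − m·l·sinθ·θ̇² = 6.073544 + -0.925392 − -0.008251 = 5.156403
step 7→8:
  ẍ = (ẋ'−ẋ)/dt = (0.206422538−0.472602993)/0.021883 = -12.163801
  θ̈ = (θ̇'−θ̇)/dt = (0.851085821−0.644218622)/0.021883 = 9.453329
  sinθ=-0.085033, cosθ=0.996378
  F = (M+m)·ẍ + m·l·cosθ·θ̈ − m·l·sinθ·θ̇² = -9.094570 + 1.151117 − -0.004313 = -7.939140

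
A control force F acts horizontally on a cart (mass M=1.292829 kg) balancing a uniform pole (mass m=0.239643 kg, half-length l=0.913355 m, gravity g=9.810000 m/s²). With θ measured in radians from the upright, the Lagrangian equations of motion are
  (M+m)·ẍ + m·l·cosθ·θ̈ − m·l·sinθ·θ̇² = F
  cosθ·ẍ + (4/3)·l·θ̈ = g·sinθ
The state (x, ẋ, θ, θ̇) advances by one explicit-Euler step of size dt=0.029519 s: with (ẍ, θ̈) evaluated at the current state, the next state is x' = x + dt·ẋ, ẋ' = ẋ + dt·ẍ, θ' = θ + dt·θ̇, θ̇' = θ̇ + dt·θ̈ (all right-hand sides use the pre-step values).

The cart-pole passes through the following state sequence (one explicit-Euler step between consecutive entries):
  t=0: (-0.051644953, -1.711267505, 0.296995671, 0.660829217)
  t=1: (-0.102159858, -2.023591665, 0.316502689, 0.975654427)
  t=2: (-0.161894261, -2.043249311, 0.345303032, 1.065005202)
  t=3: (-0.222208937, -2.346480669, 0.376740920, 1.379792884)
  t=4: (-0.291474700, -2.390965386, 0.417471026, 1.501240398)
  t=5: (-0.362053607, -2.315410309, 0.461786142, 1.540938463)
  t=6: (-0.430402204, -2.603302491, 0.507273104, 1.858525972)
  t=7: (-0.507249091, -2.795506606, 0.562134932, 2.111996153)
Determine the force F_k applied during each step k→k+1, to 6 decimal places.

step 0→1:
  ẍ = (ẋ'−ẋ)/dt = (-2.023591665−-1.711267505)/0.029519 = -10.580445
  θ̈ = (θ̇'−θ̇)/dt = (0.975654427−0.660829217)/0.029519 = 10.665172
  sinθ=0.292649, cosθ=0.956220
  F = (M+m)·ẍ + m·l·cosθ·θ̈ − m·l·sinθ·θ̇² = -16.214236 + 2.232184 − 0.027972 = -14.010024
step 1→2:
  ẍ = (ẋ'−ẋ)/dt = (-2.043249311−-2.023591665)/0.029519 = -0.665932
  θ̈ = (θ̇'−θ̇)/dt = (1.065005202−0.975654427)/0.029519 = 3.026890
  sinθ=0.311245, cosθ=0.950330
  F = (M+m)·ẍ + m·l·cosθ·θ̈ − m·l·sinθ·θ̇² = -1.020522 + 0.629615 − 0.064848 = -0.455755
step 2→3:
  ẍ = (ẋ'−ẋ)/dt = (-2.346480669−-2.043249311)/0.029519 = -10.272413
  θ̈ = (θ̇'−θ̇)/dt = (1.379792884−1.065005202)/0.029519 = 10.663901
  sinθ=0.338482, cosθ=0.940973
  F = (M+m)·ẍ + m·l·cosθ·θ̈ − m·l·sinθ·θ̇² = -15.742185 + 2.196330 − 0.084032 = -13.629887
step 3→4:
  ẍ = (ẋ'−ẋ)/dt = (-2.390965386−-2.346480669)/0.029519 = -1.506986
  θ̈ = (θ̇'−θ̇)/dt = (1.501240398−1.379792884)/0.029519 = 4.114215
  sinθ=0.367892, cosθ=0.929869
  F = (M+m)·ẍ + m·l·cosθ·θ̈ − m·l·sinθ·θ̇² = -2.309414 + 0.837361 − 0.153304 = -1.625356
step 4→5:
  ẍ = (ẋ'−ẋ)/dt = (-2.315410309−-2.390965386)/0.029519 = 2.559541
  θ̈ = (θ̇'−θ̇)/dt = (1.540938463−1.501240398)/0.029519 = 1.344831
  sinθ=0.405450, cosθ=0.914117
  F = (M+m)·ẍ + m·l·cosθ·θ̈ − m·l·sinθ·θ̇² = 3.922424 + 0.269075 − 0.200006 = 3.991494
step 5→6:
  ẍ = (ẋ'−ẋ)/dt = (-2.603302491−-2.315410309)/0.029519 = -9.752776
  θ̈ = (θ̇'−θ̇)/dt = (1.858525972−1.540938463)/0.029519 = 10.758749
  sinθ=0.445548, cosθ=0.895258
  F = (M+m)·ẍ + m·l·cosθ·θ̈ − m·l·sinθ·θ̇² = -14.945855 + 2.108213 − 0.231563 = -13.069206
step 6→7:
  ẍ = (ẋ'−ẋ)/dt = (-2.795506606−-2.603302491)/0.029519 = -6.511200
  θ̈ = (θ̇'−θ̇)/dt = (2.111996153−1.858525972)/0.029519 = 8.586679
  sinθ=0.485796, cosθ=0.874072
  F = (M+m)·ẍ + m·l·cosθ·θ̈ − m·l·sinθ·θ̇² = -9.978232 + 1.642771 − 0.367278 = -8.702739

F_0 = -14.010024 N
F_1 = -0.455755 N
F_2 = -13.629887 N
F_3 = -1.625356 N
F_4 = 3.991494 N
F_5 = -13.069206 N
F_6 = -8.702739 N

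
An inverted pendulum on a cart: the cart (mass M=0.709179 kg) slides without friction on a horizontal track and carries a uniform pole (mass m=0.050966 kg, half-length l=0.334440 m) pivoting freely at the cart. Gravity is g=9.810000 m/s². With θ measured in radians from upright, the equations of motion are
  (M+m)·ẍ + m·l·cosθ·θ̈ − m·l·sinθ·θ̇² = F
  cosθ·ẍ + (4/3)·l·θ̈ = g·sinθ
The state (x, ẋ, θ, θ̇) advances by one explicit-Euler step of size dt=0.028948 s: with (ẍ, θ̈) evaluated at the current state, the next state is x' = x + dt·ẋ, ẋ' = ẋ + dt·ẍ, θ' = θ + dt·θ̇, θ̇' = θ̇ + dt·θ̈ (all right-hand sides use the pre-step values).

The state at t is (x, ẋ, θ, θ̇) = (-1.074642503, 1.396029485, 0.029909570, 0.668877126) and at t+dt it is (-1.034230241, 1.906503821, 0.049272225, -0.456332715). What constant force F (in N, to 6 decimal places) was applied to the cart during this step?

ẍ = (ẋ'−ẋ)/dt = (1.906503821−1.396029485)/0.028948 = 17.634183
θ̈ = (θ̇'−θ̇)/dt = (-0.456332715−0.668877126)/0.028948 = -38.870037
sinθ=0.029905, cosθ=0.999553
F = (M+m)·ẍ + m·l·cosθ·θ̈ − m·l·sinθ·θ̇² = 13.404536 + -0.662246 − 0.000228 = 12.742062

F = 12.742062 N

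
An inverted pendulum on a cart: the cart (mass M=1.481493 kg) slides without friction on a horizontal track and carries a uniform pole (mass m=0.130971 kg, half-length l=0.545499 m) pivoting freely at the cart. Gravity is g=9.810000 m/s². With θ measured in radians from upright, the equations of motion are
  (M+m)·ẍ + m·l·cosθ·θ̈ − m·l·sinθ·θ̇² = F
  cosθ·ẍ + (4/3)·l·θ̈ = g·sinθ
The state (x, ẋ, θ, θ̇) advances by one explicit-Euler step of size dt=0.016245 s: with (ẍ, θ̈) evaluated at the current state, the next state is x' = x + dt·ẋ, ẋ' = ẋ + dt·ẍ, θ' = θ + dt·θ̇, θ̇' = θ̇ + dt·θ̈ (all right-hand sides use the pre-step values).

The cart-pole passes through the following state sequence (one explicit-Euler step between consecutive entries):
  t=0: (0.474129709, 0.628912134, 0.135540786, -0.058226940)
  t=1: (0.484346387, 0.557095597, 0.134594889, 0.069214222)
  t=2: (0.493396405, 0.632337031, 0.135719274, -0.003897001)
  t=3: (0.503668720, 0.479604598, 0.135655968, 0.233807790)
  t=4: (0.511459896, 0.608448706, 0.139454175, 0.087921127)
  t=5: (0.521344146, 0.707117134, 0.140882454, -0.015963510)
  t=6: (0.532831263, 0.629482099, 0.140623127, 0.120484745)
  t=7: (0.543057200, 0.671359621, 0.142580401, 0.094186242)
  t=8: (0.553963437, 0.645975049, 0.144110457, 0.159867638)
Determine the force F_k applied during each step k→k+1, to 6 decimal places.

F_0 = -6.573139 N
F_1 = 7.149720 N
F_2 = -14.124285 N
F_3 = 12.152715 N
F_4 = 9.341219 N
F_5 = -7.111840 N
F_6 = 4.042062 N
F_7 = -2.233808 N

step 0→1:
  ẍ = (ẋ'−ẋ)/dt = (0.557095597−0.628912134)/0.016245 = -4.420839
  θ̈ = (θ̇'−θ̇)/dt = (0.069214222−-0.058226940)/0.016245 = 7.844947
  sinθ=0.135126, cosθ=0.990828
  F = (M+m)·ẍ + m·l·cosθ·θ̈ − m·l·sinθ·θ̇² = -7.128444 + 0.555338 − 0.000033 = -6.573139
step 1→2:
  ẍ = (ẋ'−ẋ)/dt = (0.632337031−0.557095597)/0.016245 = 4.631667
  θ̈ = (θ̇'−θ̇)/dt = (-0.003897001−0.069214222)/0.016245 = -4.500537
  sinθ=0.134189, cosθ=0.990956
  F = (M+m)·ẍ + m·l·cosθ·θ̈ − m·l·sinθ·θ̇² = 7.468397 + -0.318631 − 0.000046 = 7.149720
step 2→3:
  ẍ = (ẋ'−ẋ)/dt = (0.479604598−0.632337031)/0.016245 = -9.401812
  θ̈ = (θ̇'−θ̇)/dt = (0.233807790−-0.003897001)/0.016245 = 14.632489
  sinθ=0.135303, cosθ=0.990804
  F = (M+m)·ẍ + m·l·cosθ·θ̈ − m·l·sinθ·θ̇² = -15.160083 + 1.035798 − 0.000000 = -14.124285
step 3→4:
  ẍ = (ẋ'−ẋ)/dt = (0.608448706−0.479604598)/0.016245 = 7.931309
  θ̈ = (θ̇'−θ̇)/dt = (0.087921127−0.233807790)/0.016245 = -8.980404
  sinθ=0.135240, cosθ=0.990813
  F = (M+m)·ẍ + m·l·cosθ·θ̈ − m·l·sinθ·θ̇² = 12.788950 + -0.635706 − 0.000528 = 12.152715
step 4→5:
  ẍ = (ẋ'−ẋ)/dt = (0.707117134−0.608448706)/0.016245 = 6.073772
  θ̈ = (θ̇'−θ̇)/dt = (-0.015963510−0.087921127)/0.016245 = -6.394868
  sinθ=0.139003, cosθ=0.990292
  F = (M+m)·ẍ + m·l·cosθ·θ̈ − m·l·sinθ·θ̇² = 9.793739 + -0.452443 − 0.000077 = 9.341219
step 5→6:
  ẍ = (ẋ'−ẋ)/dt = (0.629482099−0.707117134)/0.016245 = -4.779011
  θ̈ = (θ̇'−θ̇)/dt = (0.120484745−-0.015963510)/0.016245 = 8.399400
  sinθ=0.140417, cosθ=0.990092
  F = (M+m)·ẍ + m·l·cosθ·θ̈ − m·l·sinθ·θ̇² = -7.705983 + 0.594146 − 0.000003 = -7.111840
step 6→7:
  ẍ = (ẋ'−ẋ)/dt = (0.671359621−0.629482099)/0.016245 = 2.577871
  θ̈ = (θ̇'−θ̇)/dt = (0.094186242−0.120484745)/0.016245 = -1.618868
  sinθ=0.140160, cosθ=0.990129
  F = (M+m)·ẍ + m·l·cosθ·θ̈ − m·l·sinθ·θ̇² = 4.156725 + -0.114518 − 0.000145 = 4.042062
step 7→8:
  ẍ = (ẋ'−ẋ)/dt = (0.645975049−0.671359621)/0.016245 = -1.562608
  θ̈ = (θ̇'−θ̇)/dt = (0.159867638−0.094186242)/0.016245 = 4.043176
  sinθ=0.142098, cosθ=0.989853
  F = (M+m)·ẍ + m·l·cosθ·θ̈ − m·l·sinθ·θ̇² = -2.519650 + 0.285932 − 0.000090 = -2.233808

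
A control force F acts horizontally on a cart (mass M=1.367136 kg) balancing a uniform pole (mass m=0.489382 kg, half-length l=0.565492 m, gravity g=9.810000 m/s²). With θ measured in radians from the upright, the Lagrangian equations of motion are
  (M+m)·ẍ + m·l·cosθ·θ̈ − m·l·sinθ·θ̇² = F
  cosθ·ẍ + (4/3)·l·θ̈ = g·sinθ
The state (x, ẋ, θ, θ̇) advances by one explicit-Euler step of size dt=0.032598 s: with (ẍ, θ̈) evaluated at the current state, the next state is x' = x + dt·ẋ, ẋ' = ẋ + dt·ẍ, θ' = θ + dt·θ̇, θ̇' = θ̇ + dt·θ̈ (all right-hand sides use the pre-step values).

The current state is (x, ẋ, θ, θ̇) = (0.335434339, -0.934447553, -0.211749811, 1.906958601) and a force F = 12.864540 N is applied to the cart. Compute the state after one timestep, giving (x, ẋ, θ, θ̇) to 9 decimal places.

sinθ=-0.210170949, cosθ=0.977664652
temp = (F + m·l·θ̇²·sinθ)/(M+m) = (12.864540 + -0.211509399)/1.856518 = 6.815463465
θ̈ = (g·sinθ − cosθ·temp)/(l·(4/3 − m·cos²θ/(M+m))) = -14.268008565
ẍ = temp − m·l·θ̈·cosθ/(M+m) = 8.894818112
Euler: x'=0.335434339+0.032598·-0.934447553=0.304973218, ẋ'=-0.934447553+0.032598·8.894818112=-0.644494272
       θ'=-0.211749811+0.032598·1.906958601=-0.149586775, θ̇'=1.906958601+0.032598·-14.268008565=1.441850058

(0.304973218, -0.644494272, -0.149586775, 1.441850058)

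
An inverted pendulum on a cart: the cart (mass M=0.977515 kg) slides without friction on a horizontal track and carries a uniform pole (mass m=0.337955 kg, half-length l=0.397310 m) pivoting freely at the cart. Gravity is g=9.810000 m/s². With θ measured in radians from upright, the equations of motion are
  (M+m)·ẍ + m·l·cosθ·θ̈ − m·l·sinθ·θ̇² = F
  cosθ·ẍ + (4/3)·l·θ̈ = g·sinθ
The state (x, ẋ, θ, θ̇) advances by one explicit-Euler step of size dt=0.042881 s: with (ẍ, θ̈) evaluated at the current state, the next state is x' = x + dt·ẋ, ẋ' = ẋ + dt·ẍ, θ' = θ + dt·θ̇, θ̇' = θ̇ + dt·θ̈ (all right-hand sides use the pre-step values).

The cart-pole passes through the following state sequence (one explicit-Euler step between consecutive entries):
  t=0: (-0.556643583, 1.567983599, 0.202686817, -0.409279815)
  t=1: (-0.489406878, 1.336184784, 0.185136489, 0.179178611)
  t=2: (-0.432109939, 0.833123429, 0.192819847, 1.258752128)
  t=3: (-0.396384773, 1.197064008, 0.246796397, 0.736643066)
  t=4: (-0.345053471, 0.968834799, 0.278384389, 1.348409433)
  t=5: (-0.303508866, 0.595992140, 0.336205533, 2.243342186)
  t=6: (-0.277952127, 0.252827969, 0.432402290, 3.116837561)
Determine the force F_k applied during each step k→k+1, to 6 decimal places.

F_0 = -5.310557 N
F_1 = -12.110628 N
F_2 = 9.519340 N
F_3 = -5.161663 N
F_4 = -8.810458 N
F_5 = -8.168220 N

step 0→1:
  ẍ = (ẋ'−ẋ)/dt = (1.336184784−1.567983599)/0.042881 = -5.405630
  θ̈ = (θ̇'−θ̇)/dt = (0.179178611−-0.409279815)/0.042881 = 13.723057
  sinθ=0.201302, cosθ=0.979529
  F = (M+m)·ẍ + m·l·cosθ·θ̈ − m·l·sinθ·θ̇² = -7.110944 + 1.804915 − 0.004528 = -5.310557
step 1→2:
  ẍ = (ẋ'−ẋ)/dt = (0.833123429−1.336184784)/0.042881 = -11.731568
  θ̈ = (θ̇'−θ̇)/dt = (1.258752128−0.179178611)/0.042881 = 25.176034
  sinθ=0.184081, cosθ=0.982911
  F = (M+m)·ẍ + m·l·cosθ·θ̈ − m·l·sinθ·θ̇² = -15.432525 + 3.322691 − 0.000794 = -12.110628
step 2→3:
  ẍ = (ẋ'−ẋ)/dt = (1.197064008−0.833123429)/0.042881 = 8.487222
  θ̈ = (θ̇'−θ̇)/dt = (0.736643066−1.258752128)/0.042881 = -12.175767
  sinθ=0.191627, cosθ=0.981468
  F = (M+m)·ẍ + m·l·cosθ·θ̈ − m·l·sinθ·θ̇² = 11.164686 + -1.604578 − 0.040769 = 9.519340
step 3→4:
  ẍ = (ẋ'−ẋ)/dt = (0.968834799−1.197064008)/0.042881 = -5.322385
  θ̈ = (θ̇'−θ̇)/dt = (1.348409433−0.736643066)/0.042881 = 14.266607
  sinθ=0.244299, cosθ=0.969700
  F = (M+m)·ẍ + m·l·cosθ·θ̈ − m·l·sinθ·θ̇² = -7.001438 + 1.857576 − 0.017800 = -5.161663
step 4→5:
  ẍ = (ẋ'−ẋ)/dt = (0.595992140−0.968834799)/0.042881 = -8.694822
  θ̈ = (θ̇'−θ̇)/dt = (2.243342186−1.348409433)/0.042881 = 20.870147
  sinθ=0.274803, cosθ=0.961501
  F = (M+m)·ẍ + m·l·cosθ·θ̈ − m·l·sinθ·θ̇² = -11.437777 + 2.694409 − 0.067089 = -8.810458
step 5→6:
  ẍ = (ẋ'−ẋ)/dt = (0.252827969−0.595992140)/0.042881 = -8.002709
  θ̈ = (θ̇'−θ̇)/dt = (3.116837561−2.243342186)/0.042881 = 20.370219
  sinθ=0.329907, cosθ=0.944013
  F = (M+m)·ẍ + m·l·cosθ·θ̈ − m·l·sinθ·θ̇² = -10.527324 + 2.582035 − 0.222932 = -8.168220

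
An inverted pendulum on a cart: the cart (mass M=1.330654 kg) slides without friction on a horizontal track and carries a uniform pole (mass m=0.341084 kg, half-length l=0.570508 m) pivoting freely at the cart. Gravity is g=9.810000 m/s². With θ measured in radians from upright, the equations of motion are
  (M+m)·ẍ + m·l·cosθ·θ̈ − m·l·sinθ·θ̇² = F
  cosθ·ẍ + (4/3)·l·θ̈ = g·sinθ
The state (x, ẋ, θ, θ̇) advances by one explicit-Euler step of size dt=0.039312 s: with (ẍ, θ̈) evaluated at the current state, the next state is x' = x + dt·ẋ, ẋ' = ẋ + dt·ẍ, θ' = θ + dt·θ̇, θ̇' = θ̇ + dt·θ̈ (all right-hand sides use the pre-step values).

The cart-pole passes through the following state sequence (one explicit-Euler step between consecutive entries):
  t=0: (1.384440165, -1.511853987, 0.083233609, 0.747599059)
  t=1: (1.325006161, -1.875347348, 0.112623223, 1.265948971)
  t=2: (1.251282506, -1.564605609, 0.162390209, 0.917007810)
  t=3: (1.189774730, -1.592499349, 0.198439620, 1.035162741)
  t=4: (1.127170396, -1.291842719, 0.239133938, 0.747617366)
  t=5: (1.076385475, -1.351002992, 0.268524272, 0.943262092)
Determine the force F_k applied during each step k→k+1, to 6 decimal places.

step 0→1:
  ẍ = (ẋ'−ẋ)/dt = (-1.875347348−-1.511853987)/0.039312 = -9.246372
  θ̈ = (θ̇'−θ̇)/dt = (1.265948971−0.747599059)/0.039312 = 13.185539
  sinθ=0.083138, cosθ=0.996538
  F = (M+m)·ẍ + m·l·cosθ·θ̈ − m·l·sinθ·θ̇² = -15.457511 + 2.556907 − 0.009042 = -12.909646
step 1→2:
  ẍ = (ẋ'−ẋ)/dt = (-1.564605609−-1.875347348)/0.039312 = 7.904501
  θ̈ = (θ̇'−θ̇)/dt = (0.917007810−1.265948971)/0.039312 = -8.876200
  sinθ=0.112385, cosθ=0.993665
  F = (M+m)·ẍ + m·l·cosθ·θ̈ − m·l·sinθ·θ̇² = 13.214255 + -1.716287 − 0.035048 = 11.462919
step 2→3:
  ẍ = (ẋ'−ẋ)/dt = (-1.592499349−-1.564605609)/0.039312 = -0.709548
  θ̈ = (θ̇'−θ̇)/dt = (1.035162741−0.917007810)/0.039312 = 3.005569
  sinθ=0.161677, cosθ=0.986844
  F = (M+m)·ẍ + m·l·cosθ·θ̈ − m·l·sinθ·θ̇² = -1.186178 + 0.577163 − 0.026456 = -0.635471
step 3→4:
  ẍ = (ẋ'−ẋ)/dt = (-1.291842719−-1.592499349)/0.039312 = 7.647961
  θ̈ = (θ̇'−θ̇)/dt = (0.747617366−1.035162741)/0.039312 = -7.314443
  sinθ=0.197140, cosθ=0.980375
  F = (M+m)·ẍ + m·l·cosθ·θ̈ − m·l·sinθ·θ̇² = 12.785387 + -1.395394 − 0.041107 = 11.348886
step 4→5:
  ẍ = (ẋ'−ẋ)/dt = (-1.351002992−-1.291842719)/0.039312 = -1.504891
  θ̈ = (θ̇'−θ̇)/dt = (0.943262092−0.747617366)/0.039312 = 4.976718
  sinθ=0.236861, cosθ=0.971543
  F = (M+m)·ẍ + m·l·cosθ·θ̈ − m·l·sinθ·θ̇² = -2.515783 + 0.940867 − 0.025762 = -1.600678

F_0 = -12.909646 N
F_1 = 11.462919 N
F_2 = -0.635471 N
F_3 = 11.348886 N
F_4 = -1.600678 N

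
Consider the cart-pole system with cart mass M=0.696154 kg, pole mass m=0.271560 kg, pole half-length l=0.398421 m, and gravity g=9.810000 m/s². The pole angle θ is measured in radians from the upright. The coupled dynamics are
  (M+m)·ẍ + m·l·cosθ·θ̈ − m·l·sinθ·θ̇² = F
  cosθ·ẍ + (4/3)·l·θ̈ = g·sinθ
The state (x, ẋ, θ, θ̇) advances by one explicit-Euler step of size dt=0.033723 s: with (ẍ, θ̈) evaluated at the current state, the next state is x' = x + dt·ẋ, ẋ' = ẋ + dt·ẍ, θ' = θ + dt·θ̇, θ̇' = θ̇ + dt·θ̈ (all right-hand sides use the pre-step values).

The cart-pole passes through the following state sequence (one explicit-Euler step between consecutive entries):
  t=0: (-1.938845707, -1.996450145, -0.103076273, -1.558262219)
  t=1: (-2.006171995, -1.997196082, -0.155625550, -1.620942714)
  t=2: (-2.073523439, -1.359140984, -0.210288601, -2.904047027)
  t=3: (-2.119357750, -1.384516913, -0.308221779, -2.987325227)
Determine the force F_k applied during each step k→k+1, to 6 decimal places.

step 0→1:
  ẍ = (ẋ'−ẋ)/dt = (-1.997196082−-1.996450145)/0.033723 = -0.022120
  θ̈ = (θ̇'−θ̇)/dt = (-1.620942714−-1.558262219)/0.033723 = -1.858687
  sinθ=-0.102894, cosθ=0.994692
  F = (M+m)·ẍ + m·l·cosθ·θ̈ − m·l·sinθ·θ̇² = -0.021405 + -0.200034 − -0.027032 = -0.194407
step 1→2:
  ẍ = (ẋ'−ẋ)/dt = (-1.359140984−-1.997196082)/0.033723 = 18.920473
  θ̈ = (θ̇'−θ̇)/dt = (-2.904047027−-1.620942714)/0.033723 = -38.048344
  sinθ=-0.154998, cosθ=0.987915
  F = (M+m)·ẍ + m·l·cosθ·θ̈ − m·l·sinθ·θ̇² = 18.309606 + -4.066898 − -0.044063 = 14.286771
step 2→3:
  ẍ = (ẋ'−ẋ)/dt = (-1.384516913−-1.359140984)/0.033723 = -0.752481
  θ̈ = (θ̇'−θ̇)/dt = (-2.987325227−-2.904047027)/0.033723 = -2.469478
  sinθ=-0.208742, cosθ=0.977971
  F = (M+m)·ẍ + m·l·cosθ·θ̈ − m·l·sinθ·θ̇² = -0.728187 + -0.261300 − -0.190470 = -0.799017

F_0 = -0.194407 N
F_1 = 14.286771 N
F_2 = -0.799017 N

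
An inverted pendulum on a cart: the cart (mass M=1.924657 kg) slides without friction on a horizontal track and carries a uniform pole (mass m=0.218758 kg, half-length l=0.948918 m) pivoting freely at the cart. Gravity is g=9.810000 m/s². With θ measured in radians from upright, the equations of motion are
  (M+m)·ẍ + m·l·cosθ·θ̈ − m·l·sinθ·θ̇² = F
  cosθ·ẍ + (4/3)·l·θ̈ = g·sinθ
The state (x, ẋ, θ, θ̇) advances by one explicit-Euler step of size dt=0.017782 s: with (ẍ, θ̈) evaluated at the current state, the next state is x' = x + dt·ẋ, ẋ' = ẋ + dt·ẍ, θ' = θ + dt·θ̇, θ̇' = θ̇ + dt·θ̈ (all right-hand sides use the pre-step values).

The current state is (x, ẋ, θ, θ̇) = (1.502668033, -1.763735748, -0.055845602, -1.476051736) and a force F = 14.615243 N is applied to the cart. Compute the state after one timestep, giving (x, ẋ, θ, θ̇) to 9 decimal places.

sinθ=-0.055816579, cosθ=0.998441040
temp = (F + m·l·θ̇²·sinθ)/(M+m) = (14.615243 + -0.025244048)/2.143415 = 6.806894116
θ̈ = (g·sinθ − cosθ·temp)/(l·(4/3 − m·cos²θ/(M+m))) = -6.283885535
ẍ = temp − m·l·θ̈·cosθ/(M+m) = 7.414521101
Euler: x'=1.502668033+0.017782·-1.763735748=1.471305284, ẋ'=-1.763735748+0.017782·7.414521101=-1.631890734
       θ'=-0.055845602+0.017782·-1.476051736=-0.082092754, θ̇'=-1.476051736+0.017782·-6.283885535=-1.587791789

(1.471305284, -1.631890734, -0.082092754, -1.587791789)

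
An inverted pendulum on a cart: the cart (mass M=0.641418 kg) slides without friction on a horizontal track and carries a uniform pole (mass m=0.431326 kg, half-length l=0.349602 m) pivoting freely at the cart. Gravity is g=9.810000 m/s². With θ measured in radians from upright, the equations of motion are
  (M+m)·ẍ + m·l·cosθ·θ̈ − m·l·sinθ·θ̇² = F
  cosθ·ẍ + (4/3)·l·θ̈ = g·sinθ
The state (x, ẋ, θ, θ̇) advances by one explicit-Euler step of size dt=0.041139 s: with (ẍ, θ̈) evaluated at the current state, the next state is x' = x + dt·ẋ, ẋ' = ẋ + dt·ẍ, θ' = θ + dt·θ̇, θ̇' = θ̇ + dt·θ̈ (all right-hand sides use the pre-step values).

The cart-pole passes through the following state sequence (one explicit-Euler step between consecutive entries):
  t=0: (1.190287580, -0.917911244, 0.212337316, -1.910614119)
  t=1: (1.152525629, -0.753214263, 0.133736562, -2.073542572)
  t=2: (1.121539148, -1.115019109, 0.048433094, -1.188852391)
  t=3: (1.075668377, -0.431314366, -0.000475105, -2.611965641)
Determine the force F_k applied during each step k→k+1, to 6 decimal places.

step 0→1:
  ẍ = (ẋ'−ẋ)/dt = (-0.753214263−-0.917911244)/0.041139 = 4.003427
  θ̈ = (θ̇'−θ̇)/dt = (-2.073542572−-1.910614119)/0.041139 = -3.960438
  sinθ=0.210745, cosθ=0.977541
  F = (M+m)·ẍ + m·l·cosθ·θ̈ − m·l·sinθ·θ̇² = 4.294652 + -0.583791 − 0.116007 = 3.594854
step 1→2:
  ẍ = (ẋ'−ẋ)/dt = (-1.115019109−-0.753214263)/0.041139 = -8.794692
  θ̈ = (θ̇'−θ̇)/dt = (-1.188852391−-2.073542572)/0.041139 = 21.504902
  sinθ=0.133338, cosθ=0.991071
  F = (M+m)·ẍ + m·l·cosθ·θ̈ − m·l·sinθ·θ̇² = -9.434453 + 3.213820 − 0.086449 = -6.307082
step 2→3:
  ẍ = (ẋ'−ẋ)/dt = (-0.431314366−-1.115019109)/0.041139 = 16.619382
  θ̈ = (θ̇'−θ̇)/dt = (-2.611965641−-1.188852391)/0.041139 = -34.592801
  sinθ=0.048414, cosθ=0.998827
  F = (M+m)·ẍ + m·l·cosθ·θ̈ − m·l·sinθ·θ̇² = 17.828342 + -5.210216 − 0.010318 = 12.607808

F_0 = 3.594854 N
F_1 = -6.307082 N
F_2 = 12.607808 N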